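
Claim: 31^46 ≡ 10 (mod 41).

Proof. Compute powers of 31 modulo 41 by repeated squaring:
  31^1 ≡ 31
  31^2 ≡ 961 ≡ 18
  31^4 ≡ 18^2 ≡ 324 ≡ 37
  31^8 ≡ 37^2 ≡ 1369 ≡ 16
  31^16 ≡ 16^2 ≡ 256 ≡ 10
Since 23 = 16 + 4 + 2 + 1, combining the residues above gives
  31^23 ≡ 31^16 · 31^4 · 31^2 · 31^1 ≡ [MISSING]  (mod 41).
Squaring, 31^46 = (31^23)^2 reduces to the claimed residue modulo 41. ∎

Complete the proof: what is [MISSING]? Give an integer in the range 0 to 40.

25

31^16 · 31^4 · 31^2 · 31^1 ≡ 10 · 37 · 18 · 31 = 206460.
206460 mod 41 = 25, so 31^23 ≡ 25 (mod 41).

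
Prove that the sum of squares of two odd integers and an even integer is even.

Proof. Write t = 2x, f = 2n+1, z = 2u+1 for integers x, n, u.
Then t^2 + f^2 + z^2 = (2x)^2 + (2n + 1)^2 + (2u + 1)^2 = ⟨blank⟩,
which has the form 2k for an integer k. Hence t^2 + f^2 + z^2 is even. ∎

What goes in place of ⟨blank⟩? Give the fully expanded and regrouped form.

(2x)^2 + (2n + 1)^2 + (2u + 1)^2 = 4n^2 + 4n + 4u^2 + 4u + 4x^2 + 2
= 2(2n^2 + 2n + 2u^2 + 2u + 2x^2 + 1).
Since 2n^2 + 2n + 2u^2 + 2u + 2x^2 + 1 is an integer, the sum of squares is of the form 2k for an integer k.

2(2n^2 + 2n + 2u^2 + 2u + 2x^2 + 1)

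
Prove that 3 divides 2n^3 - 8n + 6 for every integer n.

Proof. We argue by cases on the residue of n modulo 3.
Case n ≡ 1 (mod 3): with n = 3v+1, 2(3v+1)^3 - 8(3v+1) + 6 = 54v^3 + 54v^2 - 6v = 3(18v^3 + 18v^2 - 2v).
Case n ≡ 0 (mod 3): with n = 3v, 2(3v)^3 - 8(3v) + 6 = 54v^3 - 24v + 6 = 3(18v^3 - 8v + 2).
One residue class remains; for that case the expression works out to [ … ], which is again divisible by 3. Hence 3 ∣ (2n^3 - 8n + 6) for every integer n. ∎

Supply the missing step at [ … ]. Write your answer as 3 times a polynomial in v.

The residues treated are {1, 0}, so the missing case is n ≡ 2 (mod 3); write n = 3v+2.
Then 2(3v+2)^3 - 8(3v+2) + 6 = 54v^3 + 108v^2 + 48v + 6 = 3(18v^3 + 36v^2 + 16v + 2).

3(18v^3 + 36v^2 + 16v + 2)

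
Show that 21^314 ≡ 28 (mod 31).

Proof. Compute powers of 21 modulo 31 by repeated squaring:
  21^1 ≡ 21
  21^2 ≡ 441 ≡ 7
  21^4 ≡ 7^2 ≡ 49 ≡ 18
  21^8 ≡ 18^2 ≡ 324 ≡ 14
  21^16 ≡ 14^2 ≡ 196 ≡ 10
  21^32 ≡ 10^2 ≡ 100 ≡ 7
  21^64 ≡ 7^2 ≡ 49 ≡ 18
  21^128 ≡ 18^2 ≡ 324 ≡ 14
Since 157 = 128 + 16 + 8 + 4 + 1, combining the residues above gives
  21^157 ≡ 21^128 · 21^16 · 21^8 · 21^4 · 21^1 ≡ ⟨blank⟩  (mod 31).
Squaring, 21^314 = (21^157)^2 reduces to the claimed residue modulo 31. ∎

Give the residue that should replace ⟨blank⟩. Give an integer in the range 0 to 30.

11

Multiply the listed residues: 14 · 10 · 14 · 18 · 21 = 140 → 1960 → 35280 → 740880.
Reducing modulo 31: 740880 = 23899·31 + 11, so 21^157 ≡ 11.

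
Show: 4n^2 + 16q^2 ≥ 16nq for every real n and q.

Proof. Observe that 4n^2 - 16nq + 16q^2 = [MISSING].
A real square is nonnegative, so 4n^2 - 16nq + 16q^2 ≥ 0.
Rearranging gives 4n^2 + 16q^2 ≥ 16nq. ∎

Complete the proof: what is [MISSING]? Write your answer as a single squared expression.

4n^2 - 16nq + 16q^2 is a perfect-square trinomial: the outer terms are (2n)^2 and (4q)^2, and the cross term is -2·2n·4q.
So 4n^2 - 16nq + 16q^2 = (2n - 4q)^2 ≥ 0.

(2n - 4q)^2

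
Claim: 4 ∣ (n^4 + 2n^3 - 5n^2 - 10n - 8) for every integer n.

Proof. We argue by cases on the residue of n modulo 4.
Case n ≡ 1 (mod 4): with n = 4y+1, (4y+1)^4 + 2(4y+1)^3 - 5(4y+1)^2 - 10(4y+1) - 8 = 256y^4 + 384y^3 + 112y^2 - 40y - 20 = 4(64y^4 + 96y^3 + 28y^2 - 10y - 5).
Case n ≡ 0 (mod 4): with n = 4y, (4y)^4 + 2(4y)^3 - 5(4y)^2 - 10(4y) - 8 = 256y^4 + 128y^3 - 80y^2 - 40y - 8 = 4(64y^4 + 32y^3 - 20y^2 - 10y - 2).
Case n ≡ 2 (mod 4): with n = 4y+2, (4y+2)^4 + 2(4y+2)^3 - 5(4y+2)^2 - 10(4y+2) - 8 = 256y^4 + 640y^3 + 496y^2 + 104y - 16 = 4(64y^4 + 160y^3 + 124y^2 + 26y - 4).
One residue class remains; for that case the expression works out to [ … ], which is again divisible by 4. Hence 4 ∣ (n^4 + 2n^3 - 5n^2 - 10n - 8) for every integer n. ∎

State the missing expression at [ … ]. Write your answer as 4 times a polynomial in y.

Only n ≡ 3 (mod 4) is unaccounted for. Put n = 4y+3:
(4y+3)^4 + 2(4y+3)^3 - 5(4y+3)^2 - 10(4y+3) - 8 expands to 256y^4 + 896y^3 + 1072y^2 + 488y + 52,
and factoring out 4 leaves 4(64y^4 + 224y^3 + 268y^2 + 122y + 13).

4(64y^4 + 224y^3 + 268y^2 + 122y + 13)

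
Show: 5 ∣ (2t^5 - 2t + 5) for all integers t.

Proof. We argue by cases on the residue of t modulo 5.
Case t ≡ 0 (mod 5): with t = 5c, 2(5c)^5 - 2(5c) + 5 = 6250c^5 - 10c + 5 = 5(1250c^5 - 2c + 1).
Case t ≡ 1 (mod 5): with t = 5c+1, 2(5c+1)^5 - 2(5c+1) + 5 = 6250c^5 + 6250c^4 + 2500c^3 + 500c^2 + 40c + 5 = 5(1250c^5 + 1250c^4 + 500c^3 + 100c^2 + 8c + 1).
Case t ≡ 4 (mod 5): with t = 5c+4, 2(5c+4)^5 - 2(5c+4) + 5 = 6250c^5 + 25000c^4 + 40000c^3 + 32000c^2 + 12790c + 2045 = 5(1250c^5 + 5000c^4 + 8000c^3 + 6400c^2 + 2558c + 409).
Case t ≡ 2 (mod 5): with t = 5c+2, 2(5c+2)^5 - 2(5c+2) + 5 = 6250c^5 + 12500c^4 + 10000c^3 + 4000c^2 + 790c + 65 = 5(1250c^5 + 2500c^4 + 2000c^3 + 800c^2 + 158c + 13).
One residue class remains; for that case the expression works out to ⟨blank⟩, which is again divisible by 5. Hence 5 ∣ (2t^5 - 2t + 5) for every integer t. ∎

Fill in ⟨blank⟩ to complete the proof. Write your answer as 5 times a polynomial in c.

Only t ≡ 3 (mod 5) is unaccounted for. Put t = 5c+3:
2(5c+3)^5 - 2(5c+3) + 5 expands to 6250c^5 + 18750c^4 + 22500c^3 + 13500c^2 + 4040c + 485,
and factoring out 5 leaves 5(1250c^5 + 3750c^4 + 4500c^3 + 2700c^2 + 808c + 97).

5(1250c^5 + 3750c^4 + 4500c^3 + 2700c^2 + 808c + 97)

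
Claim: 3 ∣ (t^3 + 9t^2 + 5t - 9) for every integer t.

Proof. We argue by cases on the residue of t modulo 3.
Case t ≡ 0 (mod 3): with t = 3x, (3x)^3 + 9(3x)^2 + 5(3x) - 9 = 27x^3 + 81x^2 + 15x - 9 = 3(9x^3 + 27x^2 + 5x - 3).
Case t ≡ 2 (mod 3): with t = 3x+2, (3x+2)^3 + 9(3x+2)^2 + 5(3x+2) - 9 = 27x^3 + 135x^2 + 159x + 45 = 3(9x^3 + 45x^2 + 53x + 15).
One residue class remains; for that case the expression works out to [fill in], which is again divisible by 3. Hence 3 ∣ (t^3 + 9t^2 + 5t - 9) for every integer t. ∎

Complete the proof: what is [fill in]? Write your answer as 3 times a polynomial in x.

3(9x^3 + 36x^2 + 26x + 2)

The residues treated are {0, 2}, so the missing case is t ≡ 1 (mod 3); write t = 3x+1.
Then (3x+1)^3 + 9(3x+1)^2 + 5(3x+1) - 9 = 27x^3 + 108x^2 + 78x + 6 = 3(9x^3 + 36x^2 + 26x + 2).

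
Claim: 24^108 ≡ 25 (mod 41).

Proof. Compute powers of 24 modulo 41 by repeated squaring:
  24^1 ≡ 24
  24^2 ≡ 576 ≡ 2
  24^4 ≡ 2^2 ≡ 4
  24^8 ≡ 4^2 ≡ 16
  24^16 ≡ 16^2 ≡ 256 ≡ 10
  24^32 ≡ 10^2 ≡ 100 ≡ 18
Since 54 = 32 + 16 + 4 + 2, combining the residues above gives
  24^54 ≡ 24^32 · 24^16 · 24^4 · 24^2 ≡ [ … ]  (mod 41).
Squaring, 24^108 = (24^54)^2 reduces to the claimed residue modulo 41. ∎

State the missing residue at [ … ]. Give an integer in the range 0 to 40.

5

Multiply the listed residues: 18 · 10 · 4 · 2 = 180 → 720 → 1440.
Reducing modulo 41: 1440 = 35·41 + 5, so 24^54 ≡ 5.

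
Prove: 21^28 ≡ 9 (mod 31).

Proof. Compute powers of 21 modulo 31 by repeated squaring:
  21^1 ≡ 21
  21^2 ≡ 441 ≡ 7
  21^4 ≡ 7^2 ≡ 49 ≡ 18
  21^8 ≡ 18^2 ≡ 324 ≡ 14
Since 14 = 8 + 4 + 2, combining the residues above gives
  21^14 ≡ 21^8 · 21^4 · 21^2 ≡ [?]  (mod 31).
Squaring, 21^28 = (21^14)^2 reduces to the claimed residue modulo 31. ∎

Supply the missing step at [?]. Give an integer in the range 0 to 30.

28

21^8 · 21^4 · 21^2 ≡ 14 · 18 · 7 = 1764.
1764 mod 31 = 28, so 21^14 ≡ 28 (mod 31).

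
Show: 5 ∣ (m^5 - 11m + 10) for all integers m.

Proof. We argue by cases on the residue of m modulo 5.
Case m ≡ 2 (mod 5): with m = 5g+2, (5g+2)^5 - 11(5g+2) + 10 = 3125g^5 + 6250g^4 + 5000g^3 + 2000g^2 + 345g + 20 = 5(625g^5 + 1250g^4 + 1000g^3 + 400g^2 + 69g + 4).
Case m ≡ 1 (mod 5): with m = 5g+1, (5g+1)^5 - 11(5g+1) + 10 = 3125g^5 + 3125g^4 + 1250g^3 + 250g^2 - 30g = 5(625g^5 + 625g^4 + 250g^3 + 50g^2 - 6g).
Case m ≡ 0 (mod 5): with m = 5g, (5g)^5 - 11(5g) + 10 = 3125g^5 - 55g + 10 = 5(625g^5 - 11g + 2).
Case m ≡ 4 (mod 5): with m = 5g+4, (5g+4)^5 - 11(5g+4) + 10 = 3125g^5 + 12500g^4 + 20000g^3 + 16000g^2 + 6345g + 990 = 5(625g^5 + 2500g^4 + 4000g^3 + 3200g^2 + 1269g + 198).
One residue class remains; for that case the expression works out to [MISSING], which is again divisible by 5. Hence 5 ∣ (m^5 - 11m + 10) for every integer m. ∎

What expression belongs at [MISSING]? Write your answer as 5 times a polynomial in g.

5(625g^5 + 1875g^4 + 2250g^3 + 1350g^2 + 394g + 44)

Only m ≡ 3 (mod 5) is unaccounted for. Put m = 5g+3:
(5g+3)^5 - 11(5g+3) + 10 expands to 3125g^5 + 9375g^4 + 11250g^3 + 6750g^2 + 1970g + 220,
and factoring out 5 leaves 5(625g^5 + 1875g^4 + 2250g^3 + 1350g^2 + 394g + 44).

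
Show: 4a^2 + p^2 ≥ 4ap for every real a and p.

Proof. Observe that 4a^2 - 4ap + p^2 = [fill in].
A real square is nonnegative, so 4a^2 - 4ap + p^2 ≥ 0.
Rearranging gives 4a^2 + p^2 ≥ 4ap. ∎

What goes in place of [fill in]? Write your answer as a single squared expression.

(2a - p)^2

4a^2 - 4ap + p^2 is a perfect-square trinomial: the outer terms are (2a)^2 and (p)^2, and the cross term is -2·2a·p.
So 4a^2 - 4ap + p^2 = (2a - p)^2 ≥ 0.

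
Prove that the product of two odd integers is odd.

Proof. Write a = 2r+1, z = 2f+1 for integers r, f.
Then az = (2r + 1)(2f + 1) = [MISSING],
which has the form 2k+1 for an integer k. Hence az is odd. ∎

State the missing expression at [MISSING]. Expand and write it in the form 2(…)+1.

2(2fr + f + r) + 1

(2r + 1)(2f + 1) = 4fr + 2f + 2r + 1
= 2(2fr + f + r) + 1.
Since 2fr + f + r is an integer, the product is of the form 2k+1 for an integer k.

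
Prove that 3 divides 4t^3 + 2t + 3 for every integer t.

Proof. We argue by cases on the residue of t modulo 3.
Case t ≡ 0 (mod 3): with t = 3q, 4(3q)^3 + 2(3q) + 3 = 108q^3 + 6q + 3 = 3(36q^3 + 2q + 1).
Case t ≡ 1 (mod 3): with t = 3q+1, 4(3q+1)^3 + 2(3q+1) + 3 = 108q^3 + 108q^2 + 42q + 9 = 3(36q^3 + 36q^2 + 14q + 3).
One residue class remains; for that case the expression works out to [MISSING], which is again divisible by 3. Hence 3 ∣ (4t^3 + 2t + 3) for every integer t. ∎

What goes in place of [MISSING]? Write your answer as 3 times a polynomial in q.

Only t ≡ 2 (mod 3) is unaccounted for. Put t = 3q+2:
4(3q+2)^3 + 2(3q+2) + 3 expands to 108q^3 + 216q^2 + 150q + 39,
and factoring out 3 leaves 3(36q^3 + 72q^2 + 50q + 13).

3(36q^3 + 72q^2 + 50q + 13)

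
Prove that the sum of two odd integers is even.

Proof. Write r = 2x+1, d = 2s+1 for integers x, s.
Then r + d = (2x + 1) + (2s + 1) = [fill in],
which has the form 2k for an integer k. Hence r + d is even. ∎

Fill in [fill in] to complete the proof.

2(s + x + 1)

(2x + 1) + (2s + 1) = 2s + 2x + 2
= 2(s + x + 1).
Since s + x + 1 is an integer, the sum is of the form 2k for an integer k.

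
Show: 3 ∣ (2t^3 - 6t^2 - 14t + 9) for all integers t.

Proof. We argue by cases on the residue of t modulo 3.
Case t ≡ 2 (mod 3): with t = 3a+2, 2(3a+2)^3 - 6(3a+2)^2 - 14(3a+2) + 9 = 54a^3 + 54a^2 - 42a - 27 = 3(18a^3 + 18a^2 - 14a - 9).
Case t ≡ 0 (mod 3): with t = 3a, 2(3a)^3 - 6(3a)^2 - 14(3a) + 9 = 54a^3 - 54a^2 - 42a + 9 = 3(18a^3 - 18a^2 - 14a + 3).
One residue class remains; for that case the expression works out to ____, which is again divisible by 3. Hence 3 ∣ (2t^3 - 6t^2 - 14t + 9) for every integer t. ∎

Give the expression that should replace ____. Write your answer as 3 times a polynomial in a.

The residues treated are {2, 0}, so the missing case is t ≡ 1 (mod 3); write t = 3a+1.
Then 2(3a+1)^3 - 6(3a+1)^2 - 14(3a+1) + 9 = 54a^3 - 60a - 9 = 3(18a^3 - 20a - 3).

3(18a^3 - 20a - 3)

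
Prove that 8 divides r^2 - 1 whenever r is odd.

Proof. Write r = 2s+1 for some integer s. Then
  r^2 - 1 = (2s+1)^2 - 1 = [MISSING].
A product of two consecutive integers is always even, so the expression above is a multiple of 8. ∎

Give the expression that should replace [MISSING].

(2s+1)^2 - 1 = 4s^2 + 4s + 1 - 1 = 4s^2 + 4s = 4s(s+1).
Since s and s+1 are consecutive, s(s+1) is even, and 4·(even) is a multiple of 8.

4s(s + 1)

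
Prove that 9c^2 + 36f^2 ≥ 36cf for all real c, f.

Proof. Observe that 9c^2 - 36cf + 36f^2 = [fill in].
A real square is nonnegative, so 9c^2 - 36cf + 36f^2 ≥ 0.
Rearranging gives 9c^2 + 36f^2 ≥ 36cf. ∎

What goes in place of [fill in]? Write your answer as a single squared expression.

(3c - 6f)^2

The leading and trailing coefficients are 3^2 and 6^2, and 36 = 2·3·6, so the trinomial is (3c - 6f)^2.
Hence 9c^2 - 36cf + 36f^2 ≥ 0.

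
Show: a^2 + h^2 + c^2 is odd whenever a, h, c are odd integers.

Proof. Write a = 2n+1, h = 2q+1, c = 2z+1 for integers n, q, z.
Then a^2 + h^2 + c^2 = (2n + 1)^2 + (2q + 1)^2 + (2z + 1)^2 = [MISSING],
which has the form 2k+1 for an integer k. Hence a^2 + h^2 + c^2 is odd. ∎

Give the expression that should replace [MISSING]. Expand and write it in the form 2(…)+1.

2(2n^2 + 2n + 2q^2 + 2q + 2z^2 + 2z + 1) + 1

(2n + 1)^2 + (2q + 1)^2 + (2z + 1)^2 = 4n^2 + 4n + 4q^2 + 4q + 4z^2 + 4z + 3
= 2(2n^2 + 2n + 2q^2 + 2q + 2z^2 + 2z + 1) + 1.
Since 2n^2 + 2n + 2q^2 + 2q + 2z^2 + 2z + 1 is an integer, the sum of squares is of the form 2k+1 for an integer k.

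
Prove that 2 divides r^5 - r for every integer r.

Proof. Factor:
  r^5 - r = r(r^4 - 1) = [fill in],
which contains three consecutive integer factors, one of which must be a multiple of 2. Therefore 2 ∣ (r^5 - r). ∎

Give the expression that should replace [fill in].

(r - 1)r(r + 1)(r^2 + 1)

r^4 - 1 = (r^2 - 1)(r^2 + 1), and r^2 - 1 = (r-1)(r+1).
So r(r^4 - 1) = (r - 1)r(r + 1)(r^2 + 1).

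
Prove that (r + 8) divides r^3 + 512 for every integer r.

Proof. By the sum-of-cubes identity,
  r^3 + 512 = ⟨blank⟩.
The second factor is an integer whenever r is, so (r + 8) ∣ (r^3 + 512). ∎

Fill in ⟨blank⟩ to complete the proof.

(r + 8)(r^2 - 8r + 64)

Polynomial division of r^3 + 512 by r + 8 leaves remainder 0 and quotient r^2 - 8r + 64.
Hence r^3 + 512 = (r + 8)(r^2 - 8r + 64).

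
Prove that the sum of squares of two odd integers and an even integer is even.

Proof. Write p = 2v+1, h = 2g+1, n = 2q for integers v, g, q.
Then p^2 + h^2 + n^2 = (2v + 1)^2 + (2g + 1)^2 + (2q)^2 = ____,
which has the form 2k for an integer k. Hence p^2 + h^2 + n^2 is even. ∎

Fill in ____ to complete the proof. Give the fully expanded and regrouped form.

2(2g^2 + 2g + 2q^2 + 2v^2 + 2v + 1)

(2v + 1)^2 + (2g + 1)^2 + (2q)^2 = 4g^2 + 4g + 4q^2 + 4v^2 + 4v + 2
= 2(2g^2 + 2g + 2q^2 + 2v^2 + 2v + 1).
Since 2g^2 + 2g + 2q^2 + 2v^2 + 2v + 1 is an integer, the sum of squares is of the form 2k for an integer k.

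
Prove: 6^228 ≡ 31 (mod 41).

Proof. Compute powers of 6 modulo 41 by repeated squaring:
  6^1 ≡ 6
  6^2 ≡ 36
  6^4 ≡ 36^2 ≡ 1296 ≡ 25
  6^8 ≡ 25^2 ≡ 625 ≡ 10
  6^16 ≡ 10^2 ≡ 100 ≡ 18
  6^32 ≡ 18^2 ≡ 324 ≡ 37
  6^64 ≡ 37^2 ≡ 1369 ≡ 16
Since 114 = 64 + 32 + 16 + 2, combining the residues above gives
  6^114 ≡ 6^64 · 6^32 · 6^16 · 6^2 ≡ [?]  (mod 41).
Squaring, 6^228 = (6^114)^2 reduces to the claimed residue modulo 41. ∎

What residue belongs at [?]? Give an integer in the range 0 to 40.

Multiply the listed residues: 16 · 37 · 18 · 36 = 592 → 10656 → 383616.
Reducing modulo 41: 383616 = 9356·41 + 20, so 6^114 ≡ 20.

20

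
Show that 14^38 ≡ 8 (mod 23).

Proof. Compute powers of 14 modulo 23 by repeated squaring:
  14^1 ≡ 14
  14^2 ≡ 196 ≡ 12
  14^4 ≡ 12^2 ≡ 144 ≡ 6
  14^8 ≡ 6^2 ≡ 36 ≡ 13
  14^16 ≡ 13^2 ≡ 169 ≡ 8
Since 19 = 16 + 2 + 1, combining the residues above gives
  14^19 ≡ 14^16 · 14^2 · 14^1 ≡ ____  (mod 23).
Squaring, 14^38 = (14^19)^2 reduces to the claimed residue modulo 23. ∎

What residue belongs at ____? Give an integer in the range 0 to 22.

10

Multiply the listed residues: 8 · 12 · 14 = 96 → 1344.
Reducing modulo 23: 1344 = 58·23 + 10, so 14^19 ≡ 10.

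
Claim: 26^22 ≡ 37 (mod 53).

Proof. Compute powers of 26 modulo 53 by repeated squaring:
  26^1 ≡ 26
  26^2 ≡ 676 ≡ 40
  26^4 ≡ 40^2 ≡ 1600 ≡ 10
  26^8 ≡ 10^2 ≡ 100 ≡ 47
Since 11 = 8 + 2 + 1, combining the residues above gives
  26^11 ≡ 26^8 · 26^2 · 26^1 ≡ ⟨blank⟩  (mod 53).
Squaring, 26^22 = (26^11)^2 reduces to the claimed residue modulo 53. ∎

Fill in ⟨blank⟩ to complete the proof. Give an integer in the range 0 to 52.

Multiply the listed residues: 47 · 40 · 26 = 1880 → 48880.
Reducing modulo 53: 48880 = 922·53 + 14, so 26^11 ≡ 14.

14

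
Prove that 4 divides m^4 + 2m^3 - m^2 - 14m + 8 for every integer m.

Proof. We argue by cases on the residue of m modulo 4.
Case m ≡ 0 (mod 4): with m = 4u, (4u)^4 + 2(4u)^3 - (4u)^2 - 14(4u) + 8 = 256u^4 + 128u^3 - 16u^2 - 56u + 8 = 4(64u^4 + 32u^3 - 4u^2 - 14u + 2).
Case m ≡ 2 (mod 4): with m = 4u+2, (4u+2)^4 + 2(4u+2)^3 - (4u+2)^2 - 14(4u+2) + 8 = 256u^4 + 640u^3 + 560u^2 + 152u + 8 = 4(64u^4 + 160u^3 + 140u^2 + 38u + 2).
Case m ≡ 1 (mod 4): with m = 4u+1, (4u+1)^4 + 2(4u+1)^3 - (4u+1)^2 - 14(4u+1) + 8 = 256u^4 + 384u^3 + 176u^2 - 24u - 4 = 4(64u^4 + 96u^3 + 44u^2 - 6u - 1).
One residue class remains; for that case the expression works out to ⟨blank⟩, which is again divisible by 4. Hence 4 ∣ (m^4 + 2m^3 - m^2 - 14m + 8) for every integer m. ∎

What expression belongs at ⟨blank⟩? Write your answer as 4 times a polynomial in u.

4(64u^4 + 224u^3 + 284u^2 + 142u + 23)

The residues treated are {0, 2, 1}, so the missing case is m ≡ 3 (mod 4); write m = 4u+3.
Then (4u+3)^4 + 2(4u+3)^3 - (4u+3)^2 - 14(4u+3) + 8 = 256u^4 + 896u^3 + 1136u^2 + 568u + 92 = 4(64u^4 + 224u^3 + 284u^2 + 142u + 23).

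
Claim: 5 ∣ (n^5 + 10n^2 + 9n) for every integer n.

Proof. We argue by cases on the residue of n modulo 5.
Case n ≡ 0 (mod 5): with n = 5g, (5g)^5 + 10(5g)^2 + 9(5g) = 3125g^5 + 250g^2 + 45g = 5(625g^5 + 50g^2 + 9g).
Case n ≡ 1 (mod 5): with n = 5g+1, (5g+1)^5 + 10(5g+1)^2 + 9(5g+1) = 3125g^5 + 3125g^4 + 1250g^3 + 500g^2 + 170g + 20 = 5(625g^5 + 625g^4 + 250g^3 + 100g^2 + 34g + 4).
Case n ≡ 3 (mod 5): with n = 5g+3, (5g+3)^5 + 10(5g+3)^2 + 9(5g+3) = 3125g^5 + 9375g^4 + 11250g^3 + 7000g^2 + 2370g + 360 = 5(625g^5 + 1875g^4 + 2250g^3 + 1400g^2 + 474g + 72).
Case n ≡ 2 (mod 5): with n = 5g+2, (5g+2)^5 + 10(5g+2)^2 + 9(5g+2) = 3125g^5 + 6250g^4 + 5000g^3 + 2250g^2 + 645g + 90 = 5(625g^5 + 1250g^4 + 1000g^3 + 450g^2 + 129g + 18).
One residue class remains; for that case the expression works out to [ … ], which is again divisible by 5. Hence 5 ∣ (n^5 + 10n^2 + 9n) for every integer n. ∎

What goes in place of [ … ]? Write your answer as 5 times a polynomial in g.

Only n ≡ 4 (mod 5) is unaccounted for. Put n = 5g+4:
(5g+4)^5 + 10(5g+4)^2 + 9(5g+4) expands to 3125g^5 + 12500g^4 + 20000g^3 + 16250g^2 + 6845g + 1220,
and factoring out 5 leaves 5(625g^5 + 2500g^4 + 4000g^3 + 3250g^2 + 1369g + 244).

5(625g^5 + 2500g^4 + 4000g^3 + 3250g^2 + 1369g + 244)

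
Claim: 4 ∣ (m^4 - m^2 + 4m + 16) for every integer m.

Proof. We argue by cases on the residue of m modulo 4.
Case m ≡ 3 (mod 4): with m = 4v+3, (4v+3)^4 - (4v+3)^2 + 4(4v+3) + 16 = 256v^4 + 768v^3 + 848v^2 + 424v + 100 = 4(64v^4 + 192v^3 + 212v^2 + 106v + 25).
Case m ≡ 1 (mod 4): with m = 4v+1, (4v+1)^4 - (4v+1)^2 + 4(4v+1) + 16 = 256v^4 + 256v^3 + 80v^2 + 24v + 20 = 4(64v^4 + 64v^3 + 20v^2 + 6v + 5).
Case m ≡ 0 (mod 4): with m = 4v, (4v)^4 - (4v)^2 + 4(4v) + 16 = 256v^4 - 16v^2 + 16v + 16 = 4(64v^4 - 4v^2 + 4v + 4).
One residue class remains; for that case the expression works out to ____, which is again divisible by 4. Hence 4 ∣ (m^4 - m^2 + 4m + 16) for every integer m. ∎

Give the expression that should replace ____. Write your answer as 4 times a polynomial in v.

Only m ≡ 2 (mod 4) is unaccounted for. Put m = 4v+2:
(4v+2)^4 - (4v+2)^2 + 4(4v+2) + 16 expands to 256v^4 + 512v^3 + 368v^2 + 128v + 36,
and factoring out 4 leaves 4(64v^4 + 128v^3 + 92v^2 + 32v + 9).

4(64v^4 + 128v^3 + 92v^2 + 32v + 9)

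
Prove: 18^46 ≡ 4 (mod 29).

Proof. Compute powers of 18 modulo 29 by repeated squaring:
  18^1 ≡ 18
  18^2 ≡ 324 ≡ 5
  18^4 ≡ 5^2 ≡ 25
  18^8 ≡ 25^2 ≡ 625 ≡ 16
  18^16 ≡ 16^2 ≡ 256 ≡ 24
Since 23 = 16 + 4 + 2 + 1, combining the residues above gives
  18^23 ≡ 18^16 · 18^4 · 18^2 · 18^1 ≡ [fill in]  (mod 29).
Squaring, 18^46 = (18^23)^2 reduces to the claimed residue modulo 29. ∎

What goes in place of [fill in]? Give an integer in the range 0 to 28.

Multiply the listed residues: 24 · 25 · 5 · 18 = 600 → 3000 → 54000.
Reducing modulo 29: 54000 = 1862·29 + 2, so 18^23 ≡ 2.

2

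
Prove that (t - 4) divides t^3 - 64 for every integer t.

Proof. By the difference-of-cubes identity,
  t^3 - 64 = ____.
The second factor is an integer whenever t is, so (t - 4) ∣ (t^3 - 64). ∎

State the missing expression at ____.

(t - 4)(t^2 + 4t + 16)

a^3 - b^3 = (a - b)(a^2 + ab + b^2). With a = t, b = 4:
t^3 - 64 = (t - 4)(t^2 + 4t + 16).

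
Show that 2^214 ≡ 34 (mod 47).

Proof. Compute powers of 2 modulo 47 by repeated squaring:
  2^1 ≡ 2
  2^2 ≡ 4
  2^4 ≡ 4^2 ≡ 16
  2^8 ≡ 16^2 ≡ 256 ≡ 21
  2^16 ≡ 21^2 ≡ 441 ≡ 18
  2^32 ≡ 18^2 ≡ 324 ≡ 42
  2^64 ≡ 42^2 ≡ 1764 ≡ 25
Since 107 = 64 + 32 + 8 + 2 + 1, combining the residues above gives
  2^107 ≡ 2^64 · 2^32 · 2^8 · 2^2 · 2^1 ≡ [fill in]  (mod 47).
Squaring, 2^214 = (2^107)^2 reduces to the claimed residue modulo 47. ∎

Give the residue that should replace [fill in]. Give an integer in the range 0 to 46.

9

Multiply the listed residues: 25 · 42 · 21 · 4 · 2 = 1050 → 22050 → 88200 → 176400.
Reducing modulo 47: 176400 = 3753·47 + 9, so 2^107 ≡ 9.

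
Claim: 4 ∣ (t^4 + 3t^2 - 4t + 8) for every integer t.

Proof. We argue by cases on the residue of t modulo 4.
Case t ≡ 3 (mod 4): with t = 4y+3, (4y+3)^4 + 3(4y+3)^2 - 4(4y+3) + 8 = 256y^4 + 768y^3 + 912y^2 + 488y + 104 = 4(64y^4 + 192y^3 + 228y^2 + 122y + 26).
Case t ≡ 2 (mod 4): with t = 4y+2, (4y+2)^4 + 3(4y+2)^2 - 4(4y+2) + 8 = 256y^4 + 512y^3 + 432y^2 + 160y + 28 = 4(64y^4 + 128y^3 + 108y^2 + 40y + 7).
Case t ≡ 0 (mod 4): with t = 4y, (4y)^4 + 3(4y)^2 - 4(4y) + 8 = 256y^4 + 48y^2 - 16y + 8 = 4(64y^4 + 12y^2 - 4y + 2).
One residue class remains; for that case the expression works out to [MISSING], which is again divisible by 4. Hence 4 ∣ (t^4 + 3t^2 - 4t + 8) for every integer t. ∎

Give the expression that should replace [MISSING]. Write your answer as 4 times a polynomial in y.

The residues treated are {3, 2, 0}, so the missing case is t ≡ 1 (mod 4); write t = 4y+1.
Then (4y+1)^4 + 3(4y+1)^2 - 4(4y+1) + 8 = 256y^4 + 256y^3 + 144y^2 + 24y + 8 = 4(64y^4 + 64y^3 + 36y^2 + 6y + 2).

4(64y^4 + 64y^3 + 36y^2 + 6y + 2)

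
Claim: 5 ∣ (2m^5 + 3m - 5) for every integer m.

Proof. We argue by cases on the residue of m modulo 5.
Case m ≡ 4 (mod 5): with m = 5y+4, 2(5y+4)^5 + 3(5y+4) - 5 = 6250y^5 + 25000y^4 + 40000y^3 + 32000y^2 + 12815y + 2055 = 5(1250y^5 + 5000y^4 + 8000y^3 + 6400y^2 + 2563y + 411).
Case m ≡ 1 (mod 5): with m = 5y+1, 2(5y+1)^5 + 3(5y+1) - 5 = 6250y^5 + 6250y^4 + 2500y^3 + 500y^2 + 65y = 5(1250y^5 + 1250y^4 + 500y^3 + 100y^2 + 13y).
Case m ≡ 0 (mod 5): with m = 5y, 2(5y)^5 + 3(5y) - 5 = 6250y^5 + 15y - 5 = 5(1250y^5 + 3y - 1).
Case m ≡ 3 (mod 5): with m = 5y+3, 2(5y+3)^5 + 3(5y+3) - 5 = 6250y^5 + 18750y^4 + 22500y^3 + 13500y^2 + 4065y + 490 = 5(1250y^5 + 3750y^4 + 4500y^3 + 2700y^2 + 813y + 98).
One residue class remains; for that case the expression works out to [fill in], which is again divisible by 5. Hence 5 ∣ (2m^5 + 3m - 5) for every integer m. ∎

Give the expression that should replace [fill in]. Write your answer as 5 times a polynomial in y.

The residues treated are {4, 1, 0, 3}, so the missing case is m ≡ 2 (mod 5); write m = 5y+2.
Then 2(5y+2)^5 + 3(5y+2) - 5 = 6250y^5 + 12500y^4 + 10000y^3 + 4000y^2 + 815y + 65 = 5(1250y^5 + 2500y^4 + 2000y^3 + 800y^2 + 163y + 13).

5(1250y^5 + 2500y^4 + 2000y^3 + 800y^2 + 163y + 13)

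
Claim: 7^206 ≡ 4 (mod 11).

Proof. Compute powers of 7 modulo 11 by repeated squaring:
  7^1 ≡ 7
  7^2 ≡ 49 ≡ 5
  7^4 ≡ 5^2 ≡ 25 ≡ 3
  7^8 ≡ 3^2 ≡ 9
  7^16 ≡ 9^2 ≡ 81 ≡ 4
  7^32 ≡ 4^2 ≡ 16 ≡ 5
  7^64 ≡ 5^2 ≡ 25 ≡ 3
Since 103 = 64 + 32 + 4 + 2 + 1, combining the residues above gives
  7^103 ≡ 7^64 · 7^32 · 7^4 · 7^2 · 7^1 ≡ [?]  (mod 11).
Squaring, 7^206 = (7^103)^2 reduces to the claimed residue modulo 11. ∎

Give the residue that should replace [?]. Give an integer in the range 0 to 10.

7^64 · 7^32 · 7^4 · 7^2 · 7^1 ≡ 3 · 5 · 3 · 5 · 7 = 1575.
1575 mod 11 = 2, so 7^103 ≡ 2 (mod 11).

2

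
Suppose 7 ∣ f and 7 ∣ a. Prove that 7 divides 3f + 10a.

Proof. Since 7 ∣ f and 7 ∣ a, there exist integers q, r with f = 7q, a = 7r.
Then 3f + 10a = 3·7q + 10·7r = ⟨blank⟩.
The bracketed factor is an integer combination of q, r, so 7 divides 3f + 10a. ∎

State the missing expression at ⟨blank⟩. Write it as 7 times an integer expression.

Each term has a factor of 7: 3·7q + 10·7r = 7·(3q + 10r).
Since 3q + 10r is an integer, 7 ∣ (3f + 10a).

7(3q + 10r)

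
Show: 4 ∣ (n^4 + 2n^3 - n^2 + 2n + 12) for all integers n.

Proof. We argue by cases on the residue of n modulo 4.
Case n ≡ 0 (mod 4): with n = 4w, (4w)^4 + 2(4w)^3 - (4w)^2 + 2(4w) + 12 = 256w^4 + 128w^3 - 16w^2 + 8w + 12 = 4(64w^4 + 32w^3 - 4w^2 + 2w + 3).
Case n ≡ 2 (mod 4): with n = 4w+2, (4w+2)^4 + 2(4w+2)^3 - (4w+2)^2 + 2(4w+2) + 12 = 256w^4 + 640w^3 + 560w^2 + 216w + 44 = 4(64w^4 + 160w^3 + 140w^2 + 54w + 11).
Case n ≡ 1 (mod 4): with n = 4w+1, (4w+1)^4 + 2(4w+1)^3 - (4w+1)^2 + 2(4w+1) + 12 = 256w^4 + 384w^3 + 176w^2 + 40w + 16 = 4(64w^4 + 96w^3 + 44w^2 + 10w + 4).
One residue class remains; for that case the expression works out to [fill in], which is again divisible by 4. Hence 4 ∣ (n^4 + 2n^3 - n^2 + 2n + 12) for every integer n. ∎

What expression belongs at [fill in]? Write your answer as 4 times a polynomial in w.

4(64w^4 + 224w^3 + 284w^2 + 158w + 36)

Only n ≡ 3 (mod 4) is unaccounted for. Put n = 4w+3:
(4w+3)^4 + 2(4w+3)^3 - (4w+3)^2 + 2(4w+3) + 12 expands to 256w^4 + 896w^3 + 1136w^2 + 632w + 144,
and factoring out 4 leaves 4(64w^4 + 224w^3 + 284w^2 + 158w + 36).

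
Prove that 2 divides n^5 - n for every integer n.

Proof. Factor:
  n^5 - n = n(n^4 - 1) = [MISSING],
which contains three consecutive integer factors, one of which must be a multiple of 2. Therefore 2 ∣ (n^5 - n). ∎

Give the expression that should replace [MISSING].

(n - 1)n(n + 1)(n^2 + 1)

n^4 - 1 = (n^2 - 1)(n^2 + 1), and n^2 - 1 = (n-1)(n+1).
So n(n^4 - 1) = (n - 1)n(n + 1)(n^2 + 1).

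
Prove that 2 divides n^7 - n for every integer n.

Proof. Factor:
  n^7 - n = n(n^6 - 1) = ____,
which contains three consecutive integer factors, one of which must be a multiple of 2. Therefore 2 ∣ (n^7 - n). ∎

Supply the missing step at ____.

n^6 - 1 = (n^2 - 1)(n^4 + n^2 + 1), and n^2 - 1 = (n-1)(n+1).
So n(n^6 - 1) = (n - 1)n(n + 1)(n^4 + n^2 + 1).

(n - 1)n(n + 1)(n^4 + n^2 + 1)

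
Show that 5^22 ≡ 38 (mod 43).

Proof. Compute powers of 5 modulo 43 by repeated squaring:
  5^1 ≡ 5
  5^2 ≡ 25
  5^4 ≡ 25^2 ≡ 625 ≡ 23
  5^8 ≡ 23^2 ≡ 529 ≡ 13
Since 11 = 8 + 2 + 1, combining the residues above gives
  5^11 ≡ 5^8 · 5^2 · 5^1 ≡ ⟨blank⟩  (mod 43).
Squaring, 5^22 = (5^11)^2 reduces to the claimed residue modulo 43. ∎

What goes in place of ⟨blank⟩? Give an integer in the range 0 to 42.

Multiply the listed residues: 13 · 25 · 5 = 325 → 1625.
Reducing modulo 43: 1625 = 37·43 + 34, so 5^11 ≡ 34.

34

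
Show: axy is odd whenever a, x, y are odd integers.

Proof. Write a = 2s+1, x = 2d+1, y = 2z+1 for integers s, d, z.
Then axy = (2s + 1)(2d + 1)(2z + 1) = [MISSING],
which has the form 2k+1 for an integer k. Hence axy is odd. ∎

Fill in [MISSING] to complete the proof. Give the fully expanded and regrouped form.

(2s + 1)(2d + 1)(2z + 1) = 8dsz + 4ds + 4dz + 2d + 4sz + 2s + 2z + 1
= 2(4dsz + 2ds + 2dz + d + 2sz + s + z) + 1.
Since 4dsz + 2ds + 2dz + d + 2sz + s + z is an integer, the product is of the form 2k+1 for an integer k.

2(4dsz + 2ds + 2dz + d + 2sz + s + z) + 1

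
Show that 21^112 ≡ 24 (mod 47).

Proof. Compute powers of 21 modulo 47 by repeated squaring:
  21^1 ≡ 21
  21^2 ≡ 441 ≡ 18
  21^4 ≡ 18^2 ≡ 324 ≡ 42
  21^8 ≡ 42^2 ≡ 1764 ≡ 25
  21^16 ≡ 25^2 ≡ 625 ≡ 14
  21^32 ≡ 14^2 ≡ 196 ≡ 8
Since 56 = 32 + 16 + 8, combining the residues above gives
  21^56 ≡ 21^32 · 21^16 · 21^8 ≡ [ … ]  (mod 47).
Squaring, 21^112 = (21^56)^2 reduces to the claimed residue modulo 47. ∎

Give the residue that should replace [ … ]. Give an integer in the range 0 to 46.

27

21^32 · 21^16 · 21^8 ≡ 8 · 14 · 25 = 2800.
2800 mod 47 = 27, so 21^56 ≡ 27 (mod 47).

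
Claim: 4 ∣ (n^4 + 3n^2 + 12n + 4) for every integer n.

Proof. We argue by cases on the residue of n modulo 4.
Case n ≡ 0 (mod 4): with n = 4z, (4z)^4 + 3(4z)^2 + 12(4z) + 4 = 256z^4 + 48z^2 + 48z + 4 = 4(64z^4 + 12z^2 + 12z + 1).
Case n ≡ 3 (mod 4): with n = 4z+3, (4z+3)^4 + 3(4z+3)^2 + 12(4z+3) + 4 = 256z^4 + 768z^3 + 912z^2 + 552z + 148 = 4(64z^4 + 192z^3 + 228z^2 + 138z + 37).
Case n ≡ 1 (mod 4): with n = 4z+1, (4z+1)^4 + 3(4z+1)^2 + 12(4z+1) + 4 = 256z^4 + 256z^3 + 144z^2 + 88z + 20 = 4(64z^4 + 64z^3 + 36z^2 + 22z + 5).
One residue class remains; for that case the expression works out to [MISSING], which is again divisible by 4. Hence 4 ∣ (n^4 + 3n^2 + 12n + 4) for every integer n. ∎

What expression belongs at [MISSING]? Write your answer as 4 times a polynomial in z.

4(64z^4 + 128z^3 + 108z^2 + 56z + 14)

Only n ≡ 2 (mod 4) is unaccounted for. Put n = 4z+2:
(4z+2)^4 + 3(4z+2)^2 + 12(4z+2) + 4 expands to 256z^4 + 512z^3 + 432z^2 + 224z + 56,
and factoring out 4 leaves 4(64z^4 + 128z^3 + 108z^2 + 56z + 14).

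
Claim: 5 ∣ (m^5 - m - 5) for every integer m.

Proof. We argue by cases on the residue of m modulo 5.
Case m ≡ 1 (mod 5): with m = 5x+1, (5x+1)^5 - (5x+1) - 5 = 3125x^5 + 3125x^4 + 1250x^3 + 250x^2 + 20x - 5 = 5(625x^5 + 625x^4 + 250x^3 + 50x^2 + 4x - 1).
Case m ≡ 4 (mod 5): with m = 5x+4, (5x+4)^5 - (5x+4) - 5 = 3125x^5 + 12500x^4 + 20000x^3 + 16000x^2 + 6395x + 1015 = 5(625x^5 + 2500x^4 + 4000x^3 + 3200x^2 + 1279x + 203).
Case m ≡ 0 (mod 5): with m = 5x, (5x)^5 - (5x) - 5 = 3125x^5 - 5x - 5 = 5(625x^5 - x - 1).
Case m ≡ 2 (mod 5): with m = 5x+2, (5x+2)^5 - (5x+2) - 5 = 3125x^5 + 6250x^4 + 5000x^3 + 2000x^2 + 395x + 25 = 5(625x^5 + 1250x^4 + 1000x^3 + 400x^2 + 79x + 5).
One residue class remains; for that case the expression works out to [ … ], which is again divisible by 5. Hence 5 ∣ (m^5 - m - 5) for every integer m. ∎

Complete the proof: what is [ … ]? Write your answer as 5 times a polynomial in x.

5(625x^5 + 1875x^4 + 2250x^3 + 1350x^2 + 404x + 47)

Only m ≡ 3 (mod 5) is unaccounted for. Put m = 5x+3:
(5x+3)^5 - (5x+3) - 5 expands to 3125x^5 + 9375x^4 + 11250x^3 + 6750x^2 + 2020x + 235,
and factoring out 5 leaves 5(625x^5 + 1875x^4 + 2250x^3 + 1350x^2 + 404x + 47).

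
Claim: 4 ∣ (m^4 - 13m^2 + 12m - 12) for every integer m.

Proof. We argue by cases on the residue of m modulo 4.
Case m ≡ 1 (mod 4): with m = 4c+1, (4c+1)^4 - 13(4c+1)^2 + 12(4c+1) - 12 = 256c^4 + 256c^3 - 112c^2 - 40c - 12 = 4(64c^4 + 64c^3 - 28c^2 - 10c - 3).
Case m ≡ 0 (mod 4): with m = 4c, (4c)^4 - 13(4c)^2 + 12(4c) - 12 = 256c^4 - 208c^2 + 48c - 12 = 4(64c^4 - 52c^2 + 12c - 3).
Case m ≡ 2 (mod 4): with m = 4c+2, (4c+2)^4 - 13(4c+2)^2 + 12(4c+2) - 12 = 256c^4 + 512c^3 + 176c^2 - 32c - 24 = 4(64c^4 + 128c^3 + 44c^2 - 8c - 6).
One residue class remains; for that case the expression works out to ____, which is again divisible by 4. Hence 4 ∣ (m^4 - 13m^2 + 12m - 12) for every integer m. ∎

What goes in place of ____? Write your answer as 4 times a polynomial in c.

4(64c^4 + 192c^3 + 164c^2 + 42c - 3)

Only m ≡ 3 (mod 4) is unaccounted for. Put m = 4c+3:
(4c+3)^4 - 13(4c+3)^2 + 12(4c+3) - 12 expands to 256c^4 + 768c^3 + 656c^2 + 168c - 12,
and factoring out 4 leaves 4(64c^4 + 192c^3 + 164c^2 + 42c - 3).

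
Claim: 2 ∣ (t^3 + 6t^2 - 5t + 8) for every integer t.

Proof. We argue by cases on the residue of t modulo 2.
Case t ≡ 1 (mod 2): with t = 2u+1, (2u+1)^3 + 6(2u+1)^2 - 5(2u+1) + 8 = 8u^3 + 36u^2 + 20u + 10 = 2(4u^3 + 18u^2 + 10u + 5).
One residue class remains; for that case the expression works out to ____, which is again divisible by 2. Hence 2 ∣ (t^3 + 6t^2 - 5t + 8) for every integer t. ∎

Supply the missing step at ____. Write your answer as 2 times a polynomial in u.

The residues treated are {1}, so the missing case is t ≡ 0 (mod 2); write t = 2u.
Then (2u)^3 + 6(2u)^2 - 5(2u) + 8 = 8u^3 + 24u^2 - 10u + 8 = 2(4u^3 + 12u^2 - 5u + 4).

2(4u^3 + 12u^2 - 5u + 4)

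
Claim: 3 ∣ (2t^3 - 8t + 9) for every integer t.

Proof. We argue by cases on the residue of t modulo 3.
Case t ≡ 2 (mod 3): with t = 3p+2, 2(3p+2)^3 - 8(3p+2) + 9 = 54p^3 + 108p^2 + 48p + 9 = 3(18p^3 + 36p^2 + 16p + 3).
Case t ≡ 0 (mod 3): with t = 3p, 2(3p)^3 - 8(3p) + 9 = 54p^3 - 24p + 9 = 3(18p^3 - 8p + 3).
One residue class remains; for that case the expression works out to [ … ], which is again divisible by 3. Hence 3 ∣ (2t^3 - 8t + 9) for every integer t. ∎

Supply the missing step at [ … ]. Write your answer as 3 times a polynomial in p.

3(18p^3 + 18p^2 - 2p + 1)

The residues treated are {2, 0}, so the missing case is t ≡ 1 (mod 3); write t = 3p+1.
Then 2(3p+1)^3 - 8(3p+1) + 9 = 54p^3 + 54p^2 - 6p + 3 = 3(18p^3 + 18p^2 - 2p + 1).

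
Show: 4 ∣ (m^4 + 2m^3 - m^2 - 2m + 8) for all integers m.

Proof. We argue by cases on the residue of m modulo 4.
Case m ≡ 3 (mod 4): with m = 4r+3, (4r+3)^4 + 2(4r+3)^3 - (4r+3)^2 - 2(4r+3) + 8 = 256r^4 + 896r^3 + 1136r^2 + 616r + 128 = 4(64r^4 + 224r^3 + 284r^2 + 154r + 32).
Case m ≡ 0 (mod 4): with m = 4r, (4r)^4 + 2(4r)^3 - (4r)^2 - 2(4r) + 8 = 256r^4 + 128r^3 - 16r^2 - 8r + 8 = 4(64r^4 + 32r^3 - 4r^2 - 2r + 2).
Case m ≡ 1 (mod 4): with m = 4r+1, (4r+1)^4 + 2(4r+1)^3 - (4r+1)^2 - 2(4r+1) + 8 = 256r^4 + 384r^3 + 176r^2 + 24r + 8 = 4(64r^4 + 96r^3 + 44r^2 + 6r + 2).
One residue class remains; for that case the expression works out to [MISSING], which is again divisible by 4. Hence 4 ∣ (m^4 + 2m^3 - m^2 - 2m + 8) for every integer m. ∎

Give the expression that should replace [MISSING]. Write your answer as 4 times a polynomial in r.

4(64r^4 + 160r^3 + 140r^2 + 50r + 8)

The residues treated are {3, 0, 1}, so the missing case is m ≡ 2 (mod 4); write m = 4r+2.
Then (4r+2)^4 + 2(4r+2)^3 - (4r+2)^2 - 2(4r+2) + 8 = 256r^4 + 640r^3 + 560r^2 + 200r + 32 = 4(64r^4 + 160r^3 + 140r^2 + 50r + 8).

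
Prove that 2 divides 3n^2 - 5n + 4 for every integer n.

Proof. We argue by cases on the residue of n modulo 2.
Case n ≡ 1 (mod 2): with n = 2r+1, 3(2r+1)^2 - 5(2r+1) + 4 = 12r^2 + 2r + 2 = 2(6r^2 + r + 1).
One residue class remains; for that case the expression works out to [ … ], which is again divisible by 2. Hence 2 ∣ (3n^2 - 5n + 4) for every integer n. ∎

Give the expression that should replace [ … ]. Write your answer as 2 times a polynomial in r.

The residues treated are {1}, so the missing case is n ≡ 0 (mod 2); write n = 2r.
Then 3(2r)^2 - 5(2r) + 4 = 12r^2 - 10r + 4 = 2(6r^2 - 5r + 2).

2(6r^2 - 5r + 2)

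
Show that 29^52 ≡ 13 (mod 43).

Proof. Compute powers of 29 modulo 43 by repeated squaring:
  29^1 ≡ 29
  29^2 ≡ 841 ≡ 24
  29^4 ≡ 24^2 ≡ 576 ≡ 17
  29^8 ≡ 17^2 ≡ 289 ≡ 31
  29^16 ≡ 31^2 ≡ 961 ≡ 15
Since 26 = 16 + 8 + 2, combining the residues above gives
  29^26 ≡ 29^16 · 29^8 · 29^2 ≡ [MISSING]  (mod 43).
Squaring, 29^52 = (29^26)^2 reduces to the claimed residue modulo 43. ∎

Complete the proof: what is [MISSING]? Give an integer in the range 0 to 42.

23

Multiply the listed residues: 15 · 31 · 24 = 465 → 11160.
Reducing modulo 43: 11160 = 259·43 + 23, so 29^26 ≡ 23.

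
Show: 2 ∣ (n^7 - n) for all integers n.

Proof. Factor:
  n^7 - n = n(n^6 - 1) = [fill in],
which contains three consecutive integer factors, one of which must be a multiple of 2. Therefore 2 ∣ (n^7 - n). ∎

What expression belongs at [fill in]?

n^6 - 1 = (n^2 - 1)(n^4 + n^2 + 1), and n^2 - 1 = (n-1)(n+1).
So n(n^6 - 1) = (n - 1)n(n + 1)(n^4 + n^2 + 1).

(n - 1)n(n + 1)(n^4 + n^2 + 1)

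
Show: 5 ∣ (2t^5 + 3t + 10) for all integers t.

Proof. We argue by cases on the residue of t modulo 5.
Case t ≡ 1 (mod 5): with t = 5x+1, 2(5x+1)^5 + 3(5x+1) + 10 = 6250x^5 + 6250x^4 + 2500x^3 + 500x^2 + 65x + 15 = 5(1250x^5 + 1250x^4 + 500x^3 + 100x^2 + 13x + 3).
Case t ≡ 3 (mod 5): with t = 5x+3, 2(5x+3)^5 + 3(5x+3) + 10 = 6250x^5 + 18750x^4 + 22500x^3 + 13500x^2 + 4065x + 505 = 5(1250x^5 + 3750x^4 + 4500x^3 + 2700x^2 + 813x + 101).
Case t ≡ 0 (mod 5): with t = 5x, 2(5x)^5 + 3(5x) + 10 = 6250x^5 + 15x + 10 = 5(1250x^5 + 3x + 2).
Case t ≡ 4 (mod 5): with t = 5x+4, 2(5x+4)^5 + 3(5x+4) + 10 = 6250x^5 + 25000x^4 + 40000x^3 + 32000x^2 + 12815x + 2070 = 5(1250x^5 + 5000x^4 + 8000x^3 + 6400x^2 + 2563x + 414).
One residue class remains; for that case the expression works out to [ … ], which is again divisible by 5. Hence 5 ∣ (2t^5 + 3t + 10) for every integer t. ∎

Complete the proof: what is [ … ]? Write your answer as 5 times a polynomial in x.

The residues treated are {1, 3, 0, 4}, so the missing case is t ≡ 2 (mod 5); write t = 5x+2.
Then 2(5x+2)^5 + 3(5x+2) + 10 = 6250x^5 + 12500x^4 + 10000x^3 + 4000x^2 + 815x + 80 = 5(1250x^5 + 2500x^4 + 2000x^3 + 800x^2 + 163x + 16).

5(1250x^5 + 2500x^4 + 2000x^3 + 800x^2 + 163x + 16)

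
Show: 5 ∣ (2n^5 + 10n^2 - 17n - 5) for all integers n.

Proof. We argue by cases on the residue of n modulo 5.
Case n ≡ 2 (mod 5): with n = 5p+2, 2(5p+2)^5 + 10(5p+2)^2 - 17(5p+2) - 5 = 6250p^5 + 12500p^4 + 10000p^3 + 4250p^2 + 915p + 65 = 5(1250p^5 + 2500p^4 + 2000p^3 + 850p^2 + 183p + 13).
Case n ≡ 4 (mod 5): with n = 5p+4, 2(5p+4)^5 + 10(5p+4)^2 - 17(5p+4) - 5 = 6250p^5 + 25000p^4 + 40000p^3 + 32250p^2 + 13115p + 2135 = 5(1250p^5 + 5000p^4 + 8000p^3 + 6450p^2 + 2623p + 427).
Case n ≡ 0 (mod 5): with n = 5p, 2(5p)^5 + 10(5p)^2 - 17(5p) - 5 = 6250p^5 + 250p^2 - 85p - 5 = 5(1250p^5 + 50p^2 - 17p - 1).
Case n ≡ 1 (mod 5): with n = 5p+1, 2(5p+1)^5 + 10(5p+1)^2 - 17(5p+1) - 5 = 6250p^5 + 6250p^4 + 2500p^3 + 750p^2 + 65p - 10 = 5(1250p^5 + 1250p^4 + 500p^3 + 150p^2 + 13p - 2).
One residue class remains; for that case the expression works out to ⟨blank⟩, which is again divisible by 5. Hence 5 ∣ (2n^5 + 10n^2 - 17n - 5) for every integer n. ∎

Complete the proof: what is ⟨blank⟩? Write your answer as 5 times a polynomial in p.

The residues treated are {2, 4, 0, 1}, so the missing case is n ≡ 3 (mod 5); write n = 5p+3.
Then 2(5p+3)^5 + 10(5p+3)^2 - 17(5p+3) - 5 = 6250p^5 + 18750p^4 + 22500p^3 + 13750p^2 + 4265p + 520 = 5(1250p^5 + 3750p^4 + 4500p^3 + 2750p^2 + 853p + 104).

5(1250p^5 + 3750p^4 + 4500p^3 + 2750p^2 + 853p + 104)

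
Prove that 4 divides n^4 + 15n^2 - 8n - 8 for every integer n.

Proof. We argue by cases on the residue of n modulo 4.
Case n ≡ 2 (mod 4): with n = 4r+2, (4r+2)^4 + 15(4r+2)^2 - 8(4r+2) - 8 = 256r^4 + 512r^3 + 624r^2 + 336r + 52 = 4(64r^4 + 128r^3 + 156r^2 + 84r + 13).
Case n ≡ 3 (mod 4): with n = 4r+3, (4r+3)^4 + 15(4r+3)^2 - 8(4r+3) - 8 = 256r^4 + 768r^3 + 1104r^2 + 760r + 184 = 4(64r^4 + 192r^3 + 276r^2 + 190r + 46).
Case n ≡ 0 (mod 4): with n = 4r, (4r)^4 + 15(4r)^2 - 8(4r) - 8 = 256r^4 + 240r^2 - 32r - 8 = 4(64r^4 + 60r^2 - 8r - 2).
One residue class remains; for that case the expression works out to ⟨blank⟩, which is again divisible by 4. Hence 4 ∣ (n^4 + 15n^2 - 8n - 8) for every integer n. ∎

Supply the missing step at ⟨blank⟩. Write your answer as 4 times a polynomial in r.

4(64r^4 + 64r^3 + 84r^2 + 26r)

Only n ≡ 1 (mod 4) is unaccounted for. Put n = 4r+1:
(4r+1)^4 + 15(4r+1)^2 - 8(4r+1) - 8 expands to 256r^4 + 256r^3 + 336r^2 + 104r,
and factoring out 4 leaves 4(64r^4 + 64r^3 + 84r^2 + 26r).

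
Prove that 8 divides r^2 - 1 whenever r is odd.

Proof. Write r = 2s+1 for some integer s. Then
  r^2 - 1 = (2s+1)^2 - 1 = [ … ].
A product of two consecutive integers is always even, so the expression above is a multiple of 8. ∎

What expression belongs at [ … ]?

4s(s + 1)

(2s+1)^2 - 1 = 4s^2 + 4s + 1 - 1 = 4s^2 + 4s = 4s(s+1).
Since s and s+1 are consecutive, s(s+1) is even, and 4·(even) is a multiple of 8.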